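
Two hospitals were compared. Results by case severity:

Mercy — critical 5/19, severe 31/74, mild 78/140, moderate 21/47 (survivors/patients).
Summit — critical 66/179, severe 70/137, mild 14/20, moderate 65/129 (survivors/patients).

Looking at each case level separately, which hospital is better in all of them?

Critical: Mercy 5/19 = 26.3%, Summit 66/179 = 36.9% → Summit
Severe: Mercy 31/74 = 41.9%, Summit 70/137 = 51.1% → Summit
Mild: Mercy 78/140 = 55.7%, Summit 14/20 = 70.0% → Summit
Moderate: Mercy 21/47 = 44.7%, Summit 65/129 = 50.4% → Summit
Summit has the higher rate in all 4 groups.

Summit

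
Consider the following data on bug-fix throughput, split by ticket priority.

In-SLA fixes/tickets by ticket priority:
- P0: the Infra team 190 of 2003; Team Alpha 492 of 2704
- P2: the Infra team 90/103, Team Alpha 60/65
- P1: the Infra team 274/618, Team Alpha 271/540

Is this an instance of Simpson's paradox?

No

P0: the Infra team 190/2003 = 9.5%, Team Alpha 492/2704 = 18.2% → Team Alpha
P2: the Infra team 90/103 = 87.4%, Team Alpha 60/65 = 92.3% → Team Alpha
P1: the Infra team 274/618 = 44.3%, Team Alpha 271/540 = 50.2% → Team Alpha
Overall: the Infra team 554/2724 = 20.3%, Team Alpha 823/3309 = 24.9% → Team Alpha
Team Alpha wins overall and in every ticket group — no reversal.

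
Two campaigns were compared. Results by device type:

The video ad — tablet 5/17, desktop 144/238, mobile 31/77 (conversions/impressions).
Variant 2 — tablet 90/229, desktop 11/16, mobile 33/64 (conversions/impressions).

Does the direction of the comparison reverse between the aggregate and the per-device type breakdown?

Yes

Tablet: the video ad 5/17 = 29.4%, Variant 2 90/229 = 39.3% → Variant 2
Desktop: the video ad 144/238 = 60.5%, Variant 2 11/16 = 68.8% → Variant 2
Mobile: the video ad 31/77 = 40.3%, Variant 2 33/64 = 51.6% → Variant 2
Overall: the video ad 180/332 = 54.2%, Variant 2 134/309 = 43.4% → the video ad
Variant 2 wins each device group but the video ad wins overall — the comparison reverses. Variant 2's impressions skew toward tablet, which has a lower base rate.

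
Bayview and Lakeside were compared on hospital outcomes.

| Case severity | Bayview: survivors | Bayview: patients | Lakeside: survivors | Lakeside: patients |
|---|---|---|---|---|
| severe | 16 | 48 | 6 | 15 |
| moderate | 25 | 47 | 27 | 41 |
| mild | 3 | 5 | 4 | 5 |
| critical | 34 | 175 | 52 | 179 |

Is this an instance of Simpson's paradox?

Severe: Bayview 16/48 = 33.3%, Lakeside 6/15 = 40.0% → Lakeside
Moderate: Bayview 25/47 = 53.2%, Lakeside 27/41 = 65.9% → Lakeside
Mild: Bayview 3/5 = 60.0%, Lakeside 4/5 = 80.0% → Lakeside
Critical: Bayview 34/175 = 19.4%, Lakeside 52/179 = 29.1% → Lakeside
Overall: Bayview 78/275 = 28.4%, Lakeside 89/240 = 37.1% → Lakeside
Lakeside wins overall and in every case group — no reversal.

No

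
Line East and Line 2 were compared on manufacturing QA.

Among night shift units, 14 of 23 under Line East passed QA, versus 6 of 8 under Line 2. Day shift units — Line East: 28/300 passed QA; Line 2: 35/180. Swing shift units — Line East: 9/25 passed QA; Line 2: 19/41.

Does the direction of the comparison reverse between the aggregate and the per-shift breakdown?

Night shift: Line East 14/23 = 60.9%, Line 2 6/8 = 75.0% → Line 2
Day shift: Line East 28/300 = 9.3%, Line 2 35/180 = 19.4% → Line 2
Swing shift: Line East 9/25 = 36.0%, Line 2 19/41 = 46.3% → Line 2
Overall: Line East 51/348 = 14.7%, Line 2 60/229 = 26.2% → Line 2
Line 2 wins overall and in every shift group — no reversal.

No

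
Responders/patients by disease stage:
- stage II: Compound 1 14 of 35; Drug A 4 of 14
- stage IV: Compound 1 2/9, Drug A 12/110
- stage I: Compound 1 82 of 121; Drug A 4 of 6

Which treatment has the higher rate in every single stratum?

Compound 1

Stage II: Compound 1 14/35 = 40.0%, Drug A 4/14 = 28.6% → Compound 1
Stage IV: Compound 1 2/9 = 22.2%, Drug A 12/110 = 10.9% → Compound 1
Stage I: Compound 1 82/121 = 67.8%, Drug A 4/6 = 66.7% → Compound 1
Compound 1 has the higher rate in all 3 groups.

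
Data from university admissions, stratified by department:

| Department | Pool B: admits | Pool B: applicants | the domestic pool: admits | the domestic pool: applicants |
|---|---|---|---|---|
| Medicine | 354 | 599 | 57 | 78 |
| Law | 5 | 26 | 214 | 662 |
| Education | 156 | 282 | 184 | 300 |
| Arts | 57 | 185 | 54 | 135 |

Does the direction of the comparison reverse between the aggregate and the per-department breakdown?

Yes

Medicine: Pool B 354/599 = 59.1%, the domestic pool 57/78 = 73.1% → the domestic pool
Law: Pool B 5/26 = 19.2%, the domestic pool 214/662 = 32.3% → the domestic pool
Education: Pool B 156/282 = 55.3%, the domestic pool 184/300 = 61.3% → the domestic pool
Arts: Pool B 57/185 = 30.8%, the domestic pool 54/135 = 40.0% → the domestic pool
Overall: Pool B 572/1092 = 52.4%, the domestic pool 509/1175 = 43.3% → Pool B
The domestic pool wins each department group but Pool B wins overall — the comparison reverses. The domestic pool's applicants skew toward Law, which has a lower base rate.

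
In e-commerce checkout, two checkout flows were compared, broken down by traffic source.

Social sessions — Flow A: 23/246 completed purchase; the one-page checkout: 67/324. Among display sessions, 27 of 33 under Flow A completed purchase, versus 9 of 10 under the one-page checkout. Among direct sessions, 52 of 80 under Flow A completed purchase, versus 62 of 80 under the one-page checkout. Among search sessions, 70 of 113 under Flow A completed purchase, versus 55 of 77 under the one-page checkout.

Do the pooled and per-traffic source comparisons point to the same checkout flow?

Social: Flow A 23/246 = 9.3%, the one-page checkout 67/324 = 20.7% → the one-page checkout
Display: Flow A 27/33 = 81.8%, the one-page checkout 9/10 = 90.0% → the one-page checkout
Direct: Flow A 52/80 = 65.0%, the one-page checkout 62/80 = 77.5% → the one-page checkout
Search: Flow A 70/113 = 61.9%, the one-page checkout 55/77 = 71.4% → the one-page checkout
Overall: Flow A 172/472 = 36.4%, the one-page checkout 193/491 = 39.3% → the one-page checkout
The one-page checkout wins overall and in every traffic group — no reversal.

Yes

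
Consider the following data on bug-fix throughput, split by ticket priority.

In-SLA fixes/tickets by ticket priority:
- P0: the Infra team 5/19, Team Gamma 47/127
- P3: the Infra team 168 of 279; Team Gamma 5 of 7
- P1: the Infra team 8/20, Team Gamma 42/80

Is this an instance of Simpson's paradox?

Yes

P0: the Infra team 5/19 = 26.3%, Team Gamma 47/127 = 37.0% → Team Gamma
P3: the Infra team 168/279 = 60.2%, Team Gamma 5/7 = 71.4% → Team Gamma
P1: the Infra team 8/20 = 40.0%, Team Gamma 42/80 = 52.5% → Team Gamma
Overall: the Infra team 181/318 = 56.9%, Team Gamma 94/214 = 43.9% → the Infra team
Team Gamma wins each ticket group but the Infra team wins overall — the comparison reverses. Team Gamma's tickets skew toward P0, which has a lower base rate.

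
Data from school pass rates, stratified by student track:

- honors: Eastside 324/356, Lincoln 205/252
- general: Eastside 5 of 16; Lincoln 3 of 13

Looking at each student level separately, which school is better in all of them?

Honors: Eastside 324/356 = 91.0%, Lincoln 205/252 = 81.3% → Eastside
General: Eastside 5/16 = 31.2%, Lincoln 3/13 = 23.1% → Eastside
Eastside has the higher rate in both groups.

Eastside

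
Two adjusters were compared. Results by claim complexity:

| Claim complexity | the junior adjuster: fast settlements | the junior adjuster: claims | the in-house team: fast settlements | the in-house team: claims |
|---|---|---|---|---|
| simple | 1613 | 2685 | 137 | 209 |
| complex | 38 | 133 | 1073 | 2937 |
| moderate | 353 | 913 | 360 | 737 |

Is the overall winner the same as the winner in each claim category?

Simple: the junior adjuster 1613/2685 = 60.1%, the in-house team 137/209 = 65.6% → the in-house team
Complex: the junior adjuster 38/133 = 28.6%, the in-house team 1073/2937 = 36.5% → the in-house team
Moderate: the junior adjuster 353/913 = 38.7%, the in-house team 360/737 = 48.8% → the in-house team
Overall: the junior adjuster 2004/3731 = 53.7%, the in-house team 1570/3883 = 40.4% → the junior adjuster
The in-house team wins each claim group but the junior adjuster wins overall — the comparison reverses. The in-house team's claims skew toward complex, which has a lower base rate.

No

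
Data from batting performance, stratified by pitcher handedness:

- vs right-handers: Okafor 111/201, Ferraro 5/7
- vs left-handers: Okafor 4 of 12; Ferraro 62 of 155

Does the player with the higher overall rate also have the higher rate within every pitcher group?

No

Vs right-handers: Okafor 111/201 = 55.2%, Ferraro 5/7 = 71.4% → Ferraro
Vs left-handers: Okafor 4/12 = 33.3%, Ferraro 62/155 = 40.0% → Ferraro
Overall: Okafor 115/213 = 54.0%, Ferraro 67/162 = 41.4% → Okafor
Ferraro wins each pitcher group but Okafor wins overall — the comparison reverses. Ferraro's at-bats skew toward vs left-handers, which has a lower base rate.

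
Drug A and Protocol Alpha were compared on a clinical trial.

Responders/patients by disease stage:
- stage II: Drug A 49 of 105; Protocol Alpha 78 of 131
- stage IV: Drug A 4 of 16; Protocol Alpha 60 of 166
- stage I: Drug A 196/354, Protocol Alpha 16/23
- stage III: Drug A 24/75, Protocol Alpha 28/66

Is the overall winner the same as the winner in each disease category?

Stage II: Drug A 49/105 = 46.7%, Protocol Alpha 78/131 = 59.5% → Protocol Alpha
Stage IV: Drug A 4/16 = 25.0%, Protocol Alpha 60/166 = 36.1% → Protocol Alpha
Stage I: Drug A 196/354 = 55.4%, Protocol Alpha 16/23 = 69.6% → Protocol Alpha
Stage III: Drug A 24/75 = 32.0%, Protocol Alpha 28/66 = 42.4% → Protocol Alpha
Overall: Drug A 273/550 = 49.6%, Protocol Alpha 182/386 = 47.2% → Drug A
Protocol Alpha wins each disease group but Drug A wins overall — the comparison reverses. Protocol Alpha's patients skew toward stage IV, which has a lower base rate.

No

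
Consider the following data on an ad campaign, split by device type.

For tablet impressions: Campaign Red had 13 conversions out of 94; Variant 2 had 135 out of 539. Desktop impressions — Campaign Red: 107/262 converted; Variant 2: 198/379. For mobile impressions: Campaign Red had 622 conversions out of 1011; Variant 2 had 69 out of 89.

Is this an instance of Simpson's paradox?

Yes

Tablet: Campaign Red 13/94 = 13.8%, Variant 2 135/539 = 25.0% → Variant 2
Desktop: Campaign Red 107/262 = 40.8%, Variant 2 198/379 = 52.2% → Variant 2
Mobile: Campaign Red 622/1011 = 61.5%, Variant 2 69/89 = 77.5% → Variant 2
Overall: Campaign Red 742/1367 = 54.3%, Variant 2 402/1007 = 39.9% → Campaign Red
Variant 2 wins each device group but Campaign Red wins overall — the comparison reverses. Variant 2's impressions skew toward tablet, which has a lower base rate.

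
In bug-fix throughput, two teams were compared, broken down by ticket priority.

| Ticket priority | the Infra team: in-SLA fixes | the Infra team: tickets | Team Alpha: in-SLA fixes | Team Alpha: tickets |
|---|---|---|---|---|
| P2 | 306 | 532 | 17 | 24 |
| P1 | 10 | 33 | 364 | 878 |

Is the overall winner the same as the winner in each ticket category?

P2: the Infra team 306/532 = 57.5%, Team Alpha 17/24 = 70.8% → Team Alpha
P1: the Infra team 10/33 = 30.3%, Team Alpha 364/878 = 41.5% → Team Alpha
Overall: the Infra team 316/565 = 55.9%, Team Alpha 381/902 = 42.2% → the Infra team
Team Alpha wins each ticket group but the Infra team wins overall — the comparison reverses. Team Alpha's tickets skew toward P1, which has a lower base rate.

No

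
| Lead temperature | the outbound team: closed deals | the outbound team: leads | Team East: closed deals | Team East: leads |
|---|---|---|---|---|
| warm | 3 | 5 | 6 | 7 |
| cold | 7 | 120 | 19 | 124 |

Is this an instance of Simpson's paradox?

Warm: the outbound team 3/5 = 60.0%, Team East 6/7 = 85.7% → Team East
Cold: the outbound team 7/120 = 5.8%, Team East 19/124 = 15.3% → Team East
Overall: the outbound team 10/125 = 8.0%, Team East 25/131 = 19.1% → Team East
Team East wins overall and in every lead group — no reversal.

No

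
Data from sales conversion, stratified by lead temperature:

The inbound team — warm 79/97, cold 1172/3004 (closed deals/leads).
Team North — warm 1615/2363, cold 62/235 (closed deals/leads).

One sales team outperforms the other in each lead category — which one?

the inbound team

Warm: the inbound team 79/97 = 81.4%, Team North 1615/2363 = 68.3% → the inbound team
Cold: the inbound team 1172/3004 = 39.0%, Team North 62/235 = 26.4% → the inbound team
The inbound team has the higher rate in both groups.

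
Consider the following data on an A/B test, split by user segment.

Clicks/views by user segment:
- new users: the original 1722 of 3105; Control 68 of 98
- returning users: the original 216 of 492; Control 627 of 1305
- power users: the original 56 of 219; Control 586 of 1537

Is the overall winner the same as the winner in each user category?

New users: the original 1722/3105 = 55.5%, Control 68/98 = 69.4% → Control
Returning users: the original 216/492 = 43.9%, Control 627/1305 = 48.0% → Control
Power users: the original 56/219 = 25.6%, Control 586/1537 = 38.1% → Control
Overall: the original 1994/3816 = 52.3%, Control 1281/2940 = 43.6% → the original
Control wins each user group but the original wins overall — the comparison reverses. Control's views skew toward power users, which has a lower base rate.

No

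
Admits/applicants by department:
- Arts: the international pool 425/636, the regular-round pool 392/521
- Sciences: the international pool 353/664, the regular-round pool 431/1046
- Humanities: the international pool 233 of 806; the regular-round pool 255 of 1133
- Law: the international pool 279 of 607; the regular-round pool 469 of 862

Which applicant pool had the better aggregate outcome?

the international pool

Arts: the international pool 425/636 = 66.8%, the regular-round pool 392/521 = 75.2% → the regular-round pool
Sciences: the international pool 353/664 = 53.2%, the regular-round pool 431/1046 = 41.2% → the international pool
Humanities: the international pool 233/806 = 28.9%, the regular-round pool 255/1133 = 22.5% → the international pool
Law: the international pool 279/607 = 46.0%, the regular-round pool 469/862 = 54.4% → the regular-round pool
Overall: the international pool 1290/2713 = 47.5%, the regular-round pool 1547/3562 = 43.4% → the international pool
(Neither sweeps every department group, but the international pool has the higher pooled rate.)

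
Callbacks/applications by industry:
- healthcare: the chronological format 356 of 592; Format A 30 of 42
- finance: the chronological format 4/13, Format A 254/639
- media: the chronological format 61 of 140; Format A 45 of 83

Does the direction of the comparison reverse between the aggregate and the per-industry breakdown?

Healthcare: the chronological format 356/592 = 60.1%, Format A 30/42 = 71.4% → Format A
Finance: the chronological format 4/13 = 30.8%, Format A 254/639 = 39.7% → Format A
Media: the chronological format 61/140 = 43.6%, Format A 45/83 = 54.2% → Format A
Overall: the chronological format 421/745 = 56.5%, Format A 329/764 = 43.1% → the chronological format
Format A wins each industry group but the chronological format wins overall — the comparison reverses. Format A's applications skew toward finance, which has a lower base rate.

Yes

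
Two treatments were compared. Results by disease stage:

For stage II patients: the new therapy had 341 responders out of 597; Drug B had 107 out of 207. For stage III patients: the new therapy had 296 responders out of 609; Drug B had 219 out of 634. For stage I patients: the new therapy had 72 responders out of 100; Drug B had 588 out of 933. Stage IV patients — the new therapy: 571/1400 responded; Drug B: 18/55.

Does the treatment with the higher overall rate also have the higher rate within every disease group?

Stage II: the new therapy 341/597 = 57.1%, Drug B 107/207 = 51.7% → the new therapy
Stage III: the new therapy 296/609 = 48.6%, Drug B 219/634 = 34.5% → the new therapy
Stage I: the new therapy 72/100 = 72.0%, Drug B 588/933 = 63.0% → the new therapy
Stage IV: the new therapy 571/1400 = 40.8%, Drug B 18/55 = 32.7% → the new therapy
Overall: the new therapy 1280/2706 = 47.3%, Drug B 932/1829 = 51.0% → Drug B
The new therapy wins each disease group but Drug B wins overall — the comparison reverses. The new therapy's patients skew toward stage IV, which has a lower base rate.

No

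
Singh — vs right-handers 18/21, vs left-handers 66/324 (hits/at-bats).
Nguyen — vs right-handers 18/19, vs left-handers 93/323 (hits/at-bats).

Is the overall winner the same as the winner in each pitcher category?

Vs right-handers: Singh 18/21 = 85.7%, Nguyen 18/19 = 94.7% → Nguyen
Vs left-handers: Singh 66/324 = 20.4%, Nguyen 93/323 = 28.8% → Nguyen
Overall: Singh 84/345 = 24.3%, Nguyen 111/342 = 32.5% → Nguyen
Nguyen wins overall and in every pitcher group — no reversal.

Yes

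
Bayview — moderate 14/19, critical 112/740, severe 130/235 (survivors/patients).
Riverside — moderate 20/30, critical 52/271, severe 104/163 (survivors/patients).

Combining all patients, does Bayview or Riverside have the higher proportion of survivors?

Moderate: Bayview 14/19 = 73.7%, Riverside 20/30 = 66.7% → Bayview
Critical: Bayview 112/740 = 15.1%, Riverside 52/271 = 19.2% → Riverside
Severe: Bayview 130/235 = 55.3%, Riverside 104/163 = 63.8% → Riverside
Overall: Bayview 256/994 = 25.8%, Riverside 176/464 = 37.9% → Riverside
(Neither sweeps every case group, but Riverside has the higher pooled rate.)

Riverside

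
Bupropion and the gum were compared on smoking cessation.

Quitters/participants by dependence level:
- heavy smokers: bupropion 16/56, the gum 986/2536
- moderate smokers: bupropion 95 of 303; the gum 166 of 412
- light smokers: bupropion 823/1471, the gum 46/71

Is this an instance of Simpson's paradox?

Yes

Heavy smokers: bupropion 16/56 = 28.6%, the gum 986/2536 = 38.9% → the gum
Moderate smokers: bupropion 95/303 = 31.4%, the gum 166/412 = 40.3% → the gum
Light smokers: bupropion 823/1471 = 55.9%, the gum 46/71 = 64.8% → the gum
Overall: bupropion 934/1830 = 51.0%, the gum 1198/3019 = 39.7% → bupropion
The gum wins each dependence group but bupropion wins overall — the comparison reverses. The gum's participants skew toward heavy smokers, which has a lower base rate.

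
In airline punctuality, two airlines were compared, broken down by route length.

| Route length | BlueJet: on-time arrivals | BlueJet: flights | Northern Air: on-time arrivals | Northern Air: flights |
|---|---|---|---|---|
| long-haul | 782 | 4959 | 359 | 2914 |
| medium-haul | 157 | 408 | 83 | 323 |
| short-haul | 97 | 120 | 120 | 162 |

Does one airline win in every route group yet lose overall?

No

Long-haul: BlueJet 782/4959 = 15.8%, Northern Air 359/2914 = 12.3% → BlueJet
Medium-haul: BlueJet 157/408 = 38.5%, Northern Air 83/323 = 25.7% → BlueJet
Short-haul: BlueJet 97/120 = 80.8%, Northern Air 120/162 = 74.1% → BlueJet
Overall: BlueJet 1036/5487 = 18.9%, Northern Air 562/3399 = 16.5% → BlueJet
BlueJet wins overall and in every route group — no reversal.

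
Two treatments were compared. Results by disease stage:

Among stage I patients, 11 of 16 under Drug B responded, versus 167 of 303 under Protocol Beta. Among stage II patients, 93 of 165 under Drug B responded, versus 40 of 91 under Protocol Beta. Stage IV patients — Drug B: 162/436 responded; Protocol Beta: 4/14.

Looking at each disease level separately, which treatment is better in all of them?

Stage I: Drug B 11/16 = 68.8%, Protocol Beta 167/303 = 55.1% → Drug B
Stage II: Drug B 93/165 = 56.4%, Protocol Beta 40/91 = 44.0% → Drug B
Stage IV: Drug B 162/436 = 37.2%, Protocol Beta 4/14 = 28.6% → Drug B
Drug B has the higher rate in all 3 groups.

Drug B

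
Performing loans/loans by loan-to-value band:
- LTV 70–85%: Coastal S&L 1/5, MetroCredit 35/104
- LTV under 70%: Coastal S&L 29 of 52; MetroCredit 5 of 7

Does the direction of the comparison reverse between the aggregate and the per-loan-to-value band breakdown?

Yes

LTV 70–85%: Coastal S&L 1/5 = 20.0%, MetroCredit 35/104 = 33.7% → MetroCredit
LTV under 70%: Coastal S&L 29/52 = 55.8%, MetroCredit 5/7 = 71.4% → MetroCredit
Overall: Coastal S&L 30/57 = 52.6%, MetroCredit 40/111 = 36.0% → Coastal S&L
MetroCredit wins each loan-to-value group but Coastal S&L wins overall — the comparison reverses. MetroCredit's loans skew toward LTV 70–85%, which has a lower base rate.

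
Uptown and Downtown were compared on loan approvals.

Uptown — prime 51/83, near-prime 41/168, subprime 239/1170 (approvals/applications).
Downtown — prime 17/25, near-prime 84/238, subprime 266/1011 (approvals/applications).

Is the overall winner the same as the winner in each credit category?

Yes

Prime: Uptown 51/83 = 61.4%, Downtown 17/25 = 68.0% → Downtown
Near-prime: Uptown 41/168 = 24.4%, Downtown 84/238 = 35.3% → Downtown
Subprime: Uptown 239/1170 = 20.4%, Downtown 266/1011 = 26.3% → Downtown
Overall: Uptown 331/1421 = 23.3%, Downtown 367/1274 = 28.8% → Downtown
Downtown wins overall and in every credit group — no reversal.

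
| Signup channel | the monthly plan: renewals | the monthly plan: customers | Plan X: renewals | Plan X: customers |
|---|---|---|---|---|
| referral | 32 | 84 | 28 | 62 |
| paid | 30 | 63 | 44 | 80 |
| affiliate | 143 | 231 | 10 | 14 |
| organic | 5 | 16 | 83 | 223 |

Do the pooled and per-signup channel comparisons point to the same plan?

No

Referral: the monthly plan 32/84 = 38.1%, Plan X 28/62 = 45.2% → Plan X
Paid: the monthly plan 30/63 = 47.6%, Plan X 44/80 = 55.0% → Plan X
Affiliate: the monthly plan 143/231 = 61.9%, Plan X 10/14 = 71.4% → Plan X
Organic: the monthly plan 5/16 = 31.2%, Plan X 83/223 = 37.2% → Plan X
Overall: the monthly plan 210/394 = 53.3%, Plan X 165/379 = 43.5% → the monthly plan
Plan X wins each signup group but the monthly plan wins overall — the comparison reverses. Plan X's customers skew toward organic, which has a lower base rate.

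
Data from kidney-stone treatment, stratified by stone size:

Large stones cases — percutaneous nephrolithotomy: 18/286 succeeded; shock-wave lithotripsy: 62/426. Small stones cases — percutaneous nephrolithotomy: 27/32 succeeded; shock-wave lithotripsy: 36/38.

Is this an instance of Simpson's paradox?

No

Large stones: percutaneous nephrolithotomy 18/286 = 6.3%, shock-wave lithotripsy 62/426 = 14.6% → shock-wave lithotripsy
Small stones: percutaneous nephrolithotomy 27/32 = 84.4%, shock-wave lithotripsy 36/38 = 94.7% → shock-wave lithotripsy
Overall: percutaneous nephrolithotomy 45/318 = 14.2%, shock-wave lithotripsy 98/464 = 21.1% → shock-wave lithotripsy
Shock-wave lithotripsy wins overall and in every stone group — no reversal.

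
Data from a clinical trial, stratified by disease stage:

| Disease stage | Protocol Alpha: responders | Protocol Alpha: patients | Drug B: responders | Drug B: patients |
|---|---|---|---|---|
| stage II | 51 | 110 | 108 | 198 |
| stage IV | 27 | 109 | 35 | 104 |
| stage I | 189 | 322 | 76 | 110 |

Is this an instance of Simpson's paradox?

Stage II: Protocol Alpha 51/110 = 46.4%, Drug B 108/198 = 54.5% → Drug B
Stage IV: Protocol Alpha 27/109 = 24.8%, Drug B 35/104 = 33.7% → Drug B
Stage I: Protocol Alpha 189/322 = 58.7%, Drug B 76/110 = 69.1% → Drug B
Overall: Protocol Alpha 267/541 = 49.4%, Drug B 219/412 = 53.2% → Drug B
Drug B wins overall and in every disease group — no reversal.

No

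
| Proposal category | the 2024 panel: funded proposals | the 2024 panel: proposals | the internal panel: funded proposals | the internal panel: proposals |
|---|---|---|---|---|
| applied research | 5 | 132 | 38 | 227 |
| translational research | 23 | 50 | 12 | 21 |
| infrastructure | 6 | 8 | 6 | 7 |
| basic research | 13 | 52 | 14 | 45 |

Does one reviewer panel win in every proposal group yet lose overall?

No

Applied research: the 2024 panel 5/132 = 3.8%, the internal panel 38/227 = 16.7% → the internal panel
Translational research: the 2024 panel 23/50 = 46.0%, the internal panel 12/21 = 57.1% → the internal panel
Infrastructure: the 2024 panel 6/8 = 75.0%, the internal panel 6/7 = 85.7% → the internal panel
Basic research: the 2024 panel 13/52 = 25.0%, the internal panel 14/45 = 31.1% → the internal panel
Overall: the 2024 panel 47/242 = 19.4%, the internal panel 70/300 = 23.3% → the internal panel
The internal panel wins overall and in every proposal group — no reversal.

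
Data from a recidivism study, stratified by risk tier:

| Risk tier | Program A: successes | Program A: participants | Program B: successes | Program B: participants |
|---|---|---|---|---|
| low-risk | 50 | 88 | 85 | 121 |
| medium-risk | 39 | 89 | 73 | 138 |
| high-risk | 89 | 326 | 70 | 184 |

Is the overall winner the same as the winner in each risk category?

Yes

Low-risk: Program A 50/88 = 56.8%, Program B 85/121 = 70.2% → Program B
Medium-risk: Program A 39/89 = 43.8%, Program B 73/138 = 52.9% → Program B
High-risk: Program A 89/326 = 27.3%, Program B 70/184 = 38.0% → Program B
Overall: Program A 178/503 = 35.4%, Program B 228/443 = 51.5% → Program B
Program B wins overall and in every risk group — no reversal.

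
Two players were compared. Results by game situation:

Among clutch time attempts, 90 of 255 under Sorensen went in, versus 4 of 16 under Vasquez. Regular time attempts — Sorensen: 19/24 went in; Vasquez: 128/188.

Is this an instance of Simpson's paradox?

Clutch time: Sorensen 90/255 = 35.3%, Vasquez 4/16 = 25.0% → Sorensen
Regular time: Sorensen 19/24 = 79.2%, Vasquez 128/188 = 68.1% → Sorensen
Overall: Sorensen 109/279 = 39.1%, Vasquez 132/204 = 64.7% → Vasquez
Sorensen wins each game group but Vasquez wins overall — the comparison reverses. Sorensen's attempts skew toward clutch time, which has a lower base rate.

Yes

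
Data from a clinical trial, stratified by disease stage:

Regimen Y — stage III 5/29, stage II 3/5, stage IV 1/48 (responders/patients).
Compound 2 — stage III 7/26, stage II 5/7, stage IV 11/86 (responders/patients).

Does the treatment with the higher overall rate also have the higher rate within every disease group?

Stage III: Regimen Y 5/29 = 17.2%, Compound 2 7/26 = 26.9% → Compound 2
Stage II: Regimen Y 3/5 = 60.0%, Compound 2 5/7 = 71.4% → Compound 2
Stage IV: Regimen Y 1/48 = 2.1%, Compound 2 11/86 = 12.8% → Compound 2
Overall: Regimen Y 9/82 = 11.0%, Compound 2 23/119 = 19.3% → Compound 2
Compound 2 wins overall and in every disease group — no reversal.

Yes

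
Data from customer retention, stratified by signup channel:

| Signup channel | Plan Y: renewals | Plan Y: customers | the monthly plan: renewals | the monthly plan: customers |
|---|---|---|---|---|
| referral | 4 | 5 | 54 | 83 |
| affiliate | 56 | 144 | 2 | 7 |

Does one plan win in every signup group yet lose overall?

Yes

Referral: Plan Y 4/5 = 80.0%, the monthly plan 54/83 = 65.1% → Plan Y
Affiliate: Plan Y 56/144 = 38.9%, the monthly plan 2/7 = 28.6% → Plan Y
Overall: Plan Y 60/149 = 40.3%, the monthly plan 56/90 = 62.2% → the monthly plan
Plan Y wins each signup group but the monthly plan wins overall — the comparison reverses. Plan Y's customers skew toward affiliate, which has a lower base rate.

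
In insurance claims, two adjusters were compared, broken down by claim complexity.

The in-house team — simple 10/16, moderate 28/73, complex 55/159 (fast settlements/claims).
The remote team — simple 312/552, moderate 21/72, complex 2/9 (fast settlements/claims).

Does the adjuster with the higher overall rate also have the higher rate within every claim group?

No

Simple: the in-house team 10/16 = 62.5%, the remote team 312/552 = 56.5% → the in-house team
Moderate: the in-house team 28/73 = 38.4%, the remote team 21/72 = 29.2% → the in-house team
Complex: the in-house team 55/159 = 34.6%, the remote team 2/9 = 22.2% → the in-house team
Overall: the in-house team 93/248 = 37.5%, the remote team 335/633 = 52.9% → the remote team
The in-house team wins each claim group but the remote team wins overall — the comparison reverses. The in-house team's claims skew toward complex, which has a lower base rate.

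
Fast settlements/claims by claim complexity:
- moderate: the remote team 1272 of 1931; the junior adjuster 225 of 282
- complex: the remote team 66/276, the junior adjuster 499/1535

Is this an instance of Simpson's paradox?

Yes

Moderate: the remote team 1272/1931 = 65.9%, the junior adjuster 225/282 = 79.8% → the junior adjuster
Complex: the remote team 66/276 = 23.9%, the junior adjuster 499/1535 = 32.5% → the junior adjuster
Overall: the remote team 1338/2207 = 60.6%, the junior adjuster 724/1817 = 39.8% → the remote team
The junior adjuster wins each claim group but the remote team wins overall — the comparison reverses. The junior adjuster's claims skew toward complex, which has a lower base rate.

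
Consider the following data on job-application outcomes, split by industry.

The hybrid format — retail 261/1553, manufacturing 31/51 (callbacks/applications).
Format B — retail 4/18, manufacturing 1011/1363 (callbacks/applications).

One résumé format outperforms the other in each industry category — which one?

Retail: the hybrid format 261/1553 = 16.8%, Format B 4/18 = 22.2% → Format B
Manufacturing: the hybrid format 31/51 = 60.8%, Format B 1011/1363 = 74.2% → Format B
Format B has the higher rate in both groups.

Format B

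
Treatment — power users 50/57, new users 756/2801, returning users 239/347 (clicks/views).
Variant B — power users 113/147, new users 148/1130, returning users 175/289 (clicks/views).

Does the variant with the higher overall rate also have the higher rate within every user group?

Power users: Treatment 50/57 = 87.7%, Variant B 113/147 = 76.9% → Treatment
New users: Treatment 756/2801 = 27.0%, Variant B 148/1130 = 13.1% → Treatment
Returning users: Treatment 239/347 = 68.9%, Variant B 175/289 = 60.6% → Treatment
Overall: Treatment 1045/3205 = 32.6%, Variant B 436/1566 = 27.8% → Treatment
Treatment wins overall and in every user group — no reversal.

Yes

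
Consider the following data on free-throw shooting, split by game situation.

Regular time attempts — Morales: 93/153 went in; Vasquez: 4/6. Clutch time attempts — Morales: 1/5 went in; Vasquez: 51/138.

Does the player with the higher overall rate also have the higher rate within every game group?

Regular time: Morales 93/153 = 60.8%, Vasquez 4/6 = 66.7% → Vasquez
Clutch time: Morales 1/5 = 20.0%, Vasquez 51/138 = 37.0% → Vasquez
Overall: Morales 94/158 = 59.5%, Vasquez 55/144 = 38.2% → Morales
Vasquez wins each game group but Morales wins overall — the comparison reverses. Vasquez's attempts skew toward clutch time, which has a lower base rate.

No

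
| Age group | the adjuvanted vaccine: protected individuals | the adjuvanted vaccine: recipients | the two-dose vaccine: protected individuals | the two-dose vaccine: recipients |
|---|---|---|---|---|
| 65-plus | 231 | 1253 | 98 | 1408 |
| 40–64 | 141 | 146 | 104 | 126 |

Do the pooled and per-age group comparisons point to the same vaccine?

65-plus: the adjuvanted vaccine 231/1253 = 18.4%, the two-dose vaccine 98/1408 = 7.0% → the adjuvanted vaccine
40–64: the adjuvanted vaccine 141/146 = 96.6%, the two-dose vaccine 104/126 = 82.5% → the adjuvanted vaccine
Overall: the adjuvanted vaccine 372/1399 = 26.6%, the two-dose vaccine 202/1534 = 13.2% → the adjuvanted vaccine
The adjuvanted vaccine wins overall and in every age group — no reversal.

Yes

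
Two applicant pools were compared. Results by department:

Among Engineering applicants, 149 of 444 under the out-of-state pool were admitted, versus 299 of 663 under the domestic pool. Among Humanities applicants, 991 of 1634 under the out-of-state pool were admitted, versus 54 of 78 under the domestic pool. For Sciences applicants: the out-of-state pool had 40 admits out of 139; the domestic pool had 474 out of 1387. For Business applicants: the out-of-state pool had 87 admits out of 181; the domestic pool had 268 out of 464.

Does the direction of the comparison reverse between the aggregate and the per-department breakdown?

Yes

Engineering: the out-of-state pool 149/444 = 33.6%, the domestic pool 299/663 = 45.1% → the domestic pool
Humanities: the out-of-state pool 991/1634 = 60.6%, the domestic pool 54/78 = 69.2% → the domestic pool
Sciences: the out-of-state pool 40/139 = 28.8%, the domestic pool 474/1387 = 34.2% → the domestic pool
Business: the out-of-state pool 87/181 = 48.1%, the domestic pool 268/464 = 57.8% → the domestic pool
Overall: the out-of-state pool 1267/2398 = 52.8%, the domestic pool 1095/2592 = 42.2% → the out-of-state pool
The domestic pool wins each department group but the out-of-state pool wins overall — the comparison reverses. The domestic pool's applicants skew toward Sciences, which has a lower base rate.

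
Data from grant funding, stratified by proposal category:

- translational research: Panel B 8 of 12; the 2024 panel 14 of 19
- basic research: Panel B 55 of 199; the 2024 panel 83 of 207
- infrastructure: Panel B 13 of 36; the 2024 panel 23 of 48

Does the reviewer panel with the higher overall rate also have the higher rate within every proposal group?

Translational research: Panel B 8/12 = 66.7%, the 2024 panel 14/19 = 73.7% → the 2024 panel
Basic research: Panel B 55/199 = 27.6%, the 2024 panel 83/207 = 40.1% → the 2024 panel
Infrastructure: Panel B 13/36 = 36.1%, the 2024 panel 23/48 = 47.9% → the 2024 panel
Overall: Panel B 76/247 = 30.8%, the 2024 panel 120/274 = 43.8% → the 2024 panel
The 2024 panel wins overall and in every proposal group — no reversal.

Yes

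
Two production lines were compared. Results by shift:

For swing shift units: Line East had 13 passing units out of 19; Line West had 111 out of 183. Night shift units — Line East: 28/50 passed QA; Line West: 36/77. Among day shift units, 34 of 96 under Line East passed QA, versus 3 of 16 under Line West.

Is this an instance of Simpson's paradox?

Yes

Swing shift: Line East 13/19 = 68.4%, Line West 111/183 = 60.7% → Line East
Night shift: Line East 28/50 = 56.0%, Line West 36/77 = 46.8% → Line East
Day shift: Line East 34/96 = 35.4%, Line West 3/16 = 18.8% → Line East
Overall: Line East 75/165 = 45.5%, Line West 150/276 = 54.3% → Line West
Line East wins each shift group but Line West wins overall — the comparison reverses. Line East's units skew toward day shift, which has a lower base rate.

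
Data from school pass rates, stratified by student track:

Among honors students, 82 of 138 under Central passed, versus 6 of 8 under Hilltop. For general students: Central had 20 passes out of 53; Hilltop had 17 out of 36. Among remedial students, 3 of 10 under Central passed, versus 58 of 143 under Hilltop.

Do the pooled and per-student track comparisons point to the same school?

Honors: Central 82/138 = 59.4%, Hilltop 6/8 = 75.0% → Hilltop
General: Central 20/53 = 37.7%, Hilltop 17/36 = 47.2% → Hilltop
Remedial: Central 3/10 = 30.0%, Hilltop 58/143 = 40.6% → Hilltop
Overall: Central 105/201 = 52.2%, Hilltop 81/187 = 43.3% → Central
Hilltop wins each student group but Central wins overall — the comparison reverses. Hilltop's students skew toward remedial, which has a lower base rate.

No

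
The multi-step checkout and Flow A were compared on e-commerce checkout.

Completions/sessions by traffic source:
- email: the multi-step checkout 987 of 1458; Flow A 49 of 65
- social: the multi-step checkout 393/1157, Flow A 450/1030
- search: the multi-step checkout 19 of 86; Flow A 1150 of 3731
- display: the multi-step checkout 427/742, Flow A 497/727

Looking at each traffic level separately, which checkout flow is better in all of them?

Flow A

Email: the multi-step checkout 987/1458 = 67.7%, Flow A 49/65 = 75.4% → Flow A
Social: the multi-step checkout 393/1157 = 34.0%, Flow A 450/1030 = 43.7% → Flow A
Search: the multi-step checkout 19/86 = 22.1%, Flow A 1150/3731 = 30.8% → Flow A
Display: the multi-step checkout 427/742 = 57.5%, Flow A 497/727 = 68.4% → Flow A
Flow A has the higher rate in all 4 groups.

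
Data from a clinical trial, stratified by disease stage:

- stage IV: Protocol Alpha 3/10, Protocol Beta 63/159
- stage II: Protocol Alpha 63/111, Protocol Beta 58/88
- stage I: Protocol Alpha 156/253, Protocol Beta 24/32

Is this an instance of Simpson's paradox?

Yes

Stage IV: Protocol Alpha 3/10 = 30.0%, Protocol Beta 63/159 = 39.6% → Protocol Beta
Stage II: Protocol Alpha 63/111 = 56.8%, Protocol Beta 58/88 = 65.9% → Protocol Beta
Stage I: Protocol Alpha 156/253 = 61.7%, Protocol Beta 24/32 = 75.0% → Protocol Beta
Overall: Protocol Alpha 222/374 = 59.4%, Protocol Beta 145/279 = 52.0% → Protocol Alpha
Protocol Beta wins each disease group but Protocol Alpha wins overall — the comparison reverses. Protocol Beta's patients skew toward stage IV, which has a lower base rate.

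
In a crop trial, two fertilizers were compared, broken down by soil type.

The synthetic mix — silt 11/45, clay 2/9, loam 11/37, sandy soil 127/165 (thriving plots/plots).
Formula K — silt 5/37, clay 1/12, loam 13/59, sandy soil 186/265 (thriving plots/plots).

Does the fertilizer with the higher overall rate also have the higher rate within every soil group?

Yes

Silt: the synthetic mix 11/45 = 24.4%, Formula K 5/37 = 13.5% → the synthetic mix
Clay: the synthetic mix 2/9 = 22.2%, Formula K 1/12 = 8.3% → the synthetic mix
Loam: the synthetic mix 11/37 = 29.7%, Formula K 13/59 = 22.0% → the synthetic mix
Sandy soil: the synthetic mix 127/165 = 77.0%, Formula K 186/265 = 70.2% → the synthetic mix
Overall: the synthetic mix 151/256 = 59.0%, Formula K 205/373 = 55.0% → the synthetic mix
The synthetic mix wins overall and in every soil group — no reversal.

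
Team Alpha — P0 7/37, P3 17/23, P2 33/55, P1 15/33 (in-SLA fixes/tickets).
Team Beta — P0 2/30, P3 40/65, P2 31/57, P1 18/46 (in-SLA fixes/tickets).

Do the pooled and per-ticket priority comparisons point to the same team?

Yes

P0: Team Alpha 7/37 = 18.9%, Team Beta 2/30 = 6.7% → Team Alpha
P3: Team Alpha 17/23 = 73.9%, Team Beta 40/65 = 61.5% → Team Alpha
P2: Team Alpha 33/55 = 60.0%, Team Beta 31/57 = 54.4% → Team Alpha
P1: Team Alpha 15/33 = 45.5%, Team Beta 18/46 = 39.1% → Team Alpha
Overall: Team Alpha 72/148 = 48.6%, Team Beta 91/198 = 46.0% → Team Alpha
Team Alpha wins overall and in every ticket group — no reversal.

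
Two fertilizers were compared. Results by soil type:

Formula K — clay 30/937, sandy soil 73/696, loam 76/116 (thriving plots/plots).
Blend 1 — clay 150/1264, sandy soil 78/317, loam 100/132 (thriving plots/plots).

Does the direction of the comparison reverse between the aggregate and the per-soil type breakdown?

Clay: Formula K 30/937 = 3.2%, Blend 1 150/1264 = 11.9% → Blend 1
Sandy soil: Formula K 73/696 = 10.5%, Blend 1 78/317 = 24.6% → Blend 1
Loam: Formula K 76/116 = 65.5%, Blend 1 100/132 = 75.8% → Blend 1
Overall: Formula K 179/1749 = 10.2%, Blend 1 328/1713 = 19.1% → Blend 1
Blend 1 wins overall and in every soil group — no reversal.

No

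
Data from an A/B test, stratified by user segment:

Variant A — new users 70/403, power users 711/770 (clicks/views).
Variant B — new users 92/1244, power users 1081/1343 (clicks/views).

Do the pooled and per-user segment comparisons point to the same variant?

New users: Variant A 70/403 = 17.4%, Variant B 92/1244 = 7.4% → Variant A
Power users: Variant A 711/770 = 92.3%, Variant B 1081/1343 = 80.5% → Variant A
Overall: Variant A 781/1173 = 66.6%, Variant B 1173/2587 = 45.3% → Variant A
Variant A wins overall and in every user group — no reversal.

Yes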